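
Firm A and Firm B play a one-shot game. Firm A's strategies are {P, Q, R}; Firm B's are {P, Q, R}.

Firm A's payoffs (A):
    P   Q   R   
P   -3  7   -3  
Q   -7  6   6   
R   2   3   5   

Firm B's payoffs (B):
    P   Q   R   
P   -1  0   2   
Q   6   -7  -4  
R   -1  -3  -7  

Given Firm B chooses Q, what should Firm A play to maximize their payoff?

P

With Firm B fixed at Q, Firm A's payoffs are: P → 7, Q → 6, R → 3.
The maximum is 7, achieved by P.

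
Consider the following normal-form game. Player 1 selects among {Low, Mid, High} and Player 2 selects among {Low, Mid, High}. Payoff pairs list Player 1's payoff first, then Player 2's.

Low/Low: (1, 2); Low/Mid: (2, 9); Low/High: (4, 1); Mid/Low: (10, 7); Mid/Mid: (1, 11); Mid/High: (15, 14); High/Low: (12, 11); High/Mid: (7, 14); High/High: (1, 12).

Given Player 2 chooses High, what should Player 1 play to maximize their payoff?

With Player 2 fixed at High, Player 1's payoffs are: Low → 4, Mid → 15, High → 1.
The maximum is 15, achieved by Mid.

Mid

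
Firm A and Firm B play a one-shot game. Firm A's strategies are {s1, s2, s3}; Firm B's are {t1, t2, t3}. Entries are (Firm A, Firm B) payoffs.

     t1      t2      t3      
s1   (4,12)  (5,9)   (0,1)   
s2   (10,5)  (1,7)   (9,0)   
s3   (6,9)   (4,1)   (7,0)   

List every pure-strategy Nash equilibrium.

No pure-strategy Nash equilibrium

A profile is a Nash equilibrium when each player is best-responding to the other.
Firm A's best responses — vs t1: s2 (payoff 10); vs t2: s1 (payoff 5); vs t3: s2 (payoff 9).
Firm B's best responses — vs s1: t1 (payoff 12); vs s2: t2 (payoff 7); vs s3: t1 (payoff 9).
No cell has both players best-responding. For instance, Firm A's best reply to t1 is s2, but against s2 Firm B prefers t2 over t1.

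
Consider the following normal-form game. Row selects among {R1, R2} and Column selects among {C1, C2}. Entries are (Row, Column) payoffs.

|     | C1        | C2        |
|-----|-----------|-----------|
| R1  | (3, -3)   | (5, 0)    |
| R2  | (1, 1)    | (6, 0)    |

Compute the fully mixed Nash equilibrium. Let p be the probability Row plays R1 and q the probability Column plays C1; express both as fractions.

p = 1/4, q = 1/3

In a mixed NE each player is indifferent between their pure strategies, so the opponent's mix sets the indifference.
Column indifferent between C1 and C2: p·(-3) + (1−p)·1 = p·0 + (1−p)·0 ⟹ 1 + (-4)p = 0 + 0p ⟹ p = 1/4.
Row indifferent between R1 and R2: q·3 + (1−q)·5 = q·1 + (1−q)·6 ⟹ 5 + (-2)q = 6 + (-5)q ⟹ q = 1/3.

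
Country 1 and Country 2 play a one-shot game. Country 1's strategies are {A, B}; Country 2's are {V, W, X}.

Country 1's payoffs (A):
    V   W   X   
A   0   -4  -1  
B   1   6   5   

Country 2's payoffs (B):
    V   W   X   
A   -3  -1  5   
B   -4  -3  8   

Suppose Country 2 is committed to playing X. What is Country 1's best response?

With Country 2 fixed at X, Country 1's payoffs are: A → -1, B → 5.
The maximum is 5, achieved by B.

B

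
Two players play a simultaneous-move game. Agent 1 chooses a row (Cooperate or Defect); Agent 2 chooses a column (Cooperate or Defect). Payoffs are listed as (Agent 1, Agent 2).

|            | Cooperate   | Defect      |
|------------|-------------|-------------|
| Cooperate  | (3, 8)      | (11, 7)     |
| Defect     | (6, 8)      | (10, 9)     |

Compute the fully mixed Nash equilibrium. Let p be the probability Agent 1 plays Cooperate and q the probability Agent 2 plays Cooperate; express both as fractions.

Each player's mixing probability is pinned down by making the *other* player indifferent.
Agent 2 indifferent between Cooperate and Defect: p·8 + (1−p)·8 = p·7 + (1−p)·9 ⟹ 8 + 0p = 9 + (-2)p ⟹ p = 1/2.
Agent 1 indifferent between Cooperate and Defect: q·3 + (1−q)·11 = q·6 + (1−q)·10 ⟹ 11 + (-8)q = 10 + (-4)q ⟹ q = 1/4.

p = 1/2, q = 1/4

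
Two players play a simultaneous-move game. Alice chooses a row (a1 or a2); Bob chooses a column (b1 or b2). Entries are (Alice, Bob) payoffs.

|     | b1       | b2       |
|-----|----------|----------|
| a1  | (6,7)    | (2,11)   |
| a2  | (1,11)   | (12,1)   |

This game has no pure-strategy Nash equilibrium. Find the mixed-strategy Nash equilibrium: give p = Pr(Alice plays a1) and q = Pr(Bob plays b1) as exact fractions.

p = 5/7, q = 2/3

In a mixed NE each player is indifferent between their pure strategies, so the opponent's mix sets the indifference.
Bob indifferent between b1 and b2: p·7 + (1−p)·11 = p·11 + (1−p)·1 ⟹ 11 + (-4)p = 1 + 10p ⟹ p = 5/7.
Alice indifferent between a1 and a2: q·6 + (1−q)·2 = q·1 + (1−q)·12 ⟹ 2 + 4q = 12 + (-11)q ⟹ q = 2/3.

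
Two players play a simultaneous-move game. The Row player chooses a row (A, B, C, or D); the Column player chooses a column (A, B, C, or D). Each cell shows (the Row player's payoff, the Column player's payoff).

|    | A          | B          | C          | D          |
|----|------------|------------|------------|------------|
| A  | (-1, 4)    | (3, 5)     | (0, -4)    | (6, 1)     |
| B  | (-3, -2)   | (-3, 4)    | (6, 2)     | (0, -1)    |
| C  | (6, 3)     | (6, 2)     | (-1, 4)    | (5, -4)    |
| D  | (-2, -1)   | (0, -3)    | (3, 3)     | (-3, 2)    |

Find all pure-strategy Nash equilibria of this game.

Check mutual best responses: a cell is a NE iff neither player can gain by unilaterally deviating.
The Row player's best responses — vs A: C (payoff 6); vs B: C (payoff 6); vs C: B (payoff 6); vs D: A (payoff 6).
The Column player's best responses — vs A: B (payoff 5); vs B: B (payoff 4); vs C: C (payoff 4); vs D: C (payoff 3).
No cell has both players best-responding. For instance, the Row player's best reply to D is A, but against A the Column player prefers B over D.

None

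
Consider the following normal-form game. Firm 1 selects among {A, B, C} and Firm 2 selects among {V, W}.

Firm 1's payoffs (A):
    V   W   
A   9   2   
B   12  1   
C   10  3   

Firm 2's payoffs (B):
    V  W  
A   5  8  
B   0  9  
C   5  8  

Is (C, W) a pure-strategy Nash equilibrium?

Holding Firm 2 at W: Firm 1 gets 3 from C, versus 2 from A, 1 from B. No profitable deviation for Firm 1.
Holding Firm 1 at C: Firm 2 gets 8 from W, versus 5 from V. No profitable deviation for Firm 2 either.

Yes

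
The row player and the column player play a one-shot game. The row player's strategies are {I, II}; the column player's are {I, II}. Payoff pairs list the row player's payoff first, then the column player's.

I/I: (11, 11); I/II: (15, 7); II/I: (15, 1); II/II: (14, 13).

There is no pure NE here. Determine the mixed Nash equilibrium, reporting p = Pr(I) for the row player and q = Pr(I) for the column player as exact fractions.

p = 3/4, q = 1/5

In a mixed NE each player is indifferent between their pure strategies, so the opponent's mix sets the indifference.
The column player indifferent between I and II: p·11 + (1−p)·1 = p·7 + (1−p)·13 ⟹ 1 + 10p = 13 + (-6)p ⟹ p = 3/4.
The row player indifferent between I and II: q·11 + (1−q)·15 = q·15 + (1−q)·14 ⟹ 15 + (-4)q = 14 + 1q ⟹ q = 1/5.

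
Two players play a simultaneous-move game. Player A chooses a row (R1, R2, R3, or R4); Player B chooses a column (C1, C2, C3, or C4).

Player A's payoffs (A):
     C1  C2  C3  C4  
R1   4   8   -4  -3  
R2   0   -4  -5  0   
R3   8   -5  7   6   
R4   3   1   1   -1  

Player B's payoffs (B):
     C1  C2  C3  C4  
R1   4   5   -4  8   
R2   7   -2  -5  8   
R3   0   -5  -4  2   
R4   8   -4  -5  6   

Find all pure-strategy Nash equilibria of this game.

(R3, C4)

A profile is a Nash equilibrium when each player is best-responding to the other.
Player A's best responses — vs C1: R3 (payoff 8); vs C2: R1 (payoff 8); vs C3: R3 (payoff 7); vs C4: R3 (payoff 6).
Player B's best responses — vs R1: C4 (payoff 8); vs R2: C4 (payoff 8); vs R3: C4 (payoff 2); vs R4: C1 (payoff 8).
The only mutual best response is (R3, C4); neither player gains by switching there.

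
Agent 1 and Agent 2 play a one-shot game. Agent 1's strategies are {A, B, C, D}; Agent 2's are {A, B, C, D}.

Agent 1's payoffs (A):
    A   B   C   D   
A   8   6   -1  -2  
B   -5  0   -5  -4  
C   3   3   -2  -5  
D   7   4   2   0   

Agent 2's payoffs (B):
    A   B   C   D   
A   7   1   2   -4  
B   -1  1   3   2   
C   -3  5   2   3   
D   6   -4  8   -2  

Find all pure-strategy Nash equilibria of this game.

(A, A) and (D, C)

A profile is a Nash equilibrium when each player is best-responding to the other.
Agent 1's best responses — vs A: A (payoff 8); vs B: A (payoff 6); vs C: D (payoff 2); vs D: D (payoff 0).
Agent 2's best responses — vs A: A (payoff 7); vs B: C (payoff 3); vs C: B (payoff 5); vs D: C (payoff 8).
Mutual best responses occur at (A, A) and (D, C); at each, neither player gains by switching.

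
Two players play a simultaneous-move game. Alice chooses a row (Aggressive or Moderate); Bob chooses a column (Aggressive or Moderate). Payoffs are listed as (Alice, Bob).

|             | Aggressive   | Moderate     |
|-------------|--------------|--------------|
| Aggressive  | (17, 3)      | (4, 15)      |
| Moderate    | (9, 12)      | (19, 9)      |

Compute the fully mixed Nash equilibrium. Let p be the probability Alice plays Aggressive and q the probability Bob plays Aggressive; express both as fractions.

p = 1/5, q = 15/23

Each player's mixing probability is pinned down by making the *other* player indifferent.
Bob indifferent between Aggressive and Moderate: p·3 + (1−p)·12 = p·15 + (1−p)·9 ⟹ 12 + (-9)p = 9 + 6p ⟹ p = 1/5.
Alice indifferent between Aggressive and Moderate: q·17 + (1−q)·4 = q·9 + (1−q)·19 ⟹ 4 + 13q = 19 + (-10)q ⟹ q = 15/23.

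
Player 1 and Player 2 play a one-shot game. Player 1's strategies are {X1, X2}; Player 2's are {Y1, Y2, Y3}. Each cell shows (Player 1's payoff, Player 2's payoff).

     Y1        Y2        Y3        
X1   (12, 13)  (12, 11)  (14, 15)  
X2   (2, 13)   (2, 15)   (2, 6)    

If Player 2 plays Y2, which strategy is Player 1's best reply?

X1

With Player 2 fixed at Y2, Player 1's payoffs are: X1 → 12, X2 → 2.
The maximum is 12, achieved by X1.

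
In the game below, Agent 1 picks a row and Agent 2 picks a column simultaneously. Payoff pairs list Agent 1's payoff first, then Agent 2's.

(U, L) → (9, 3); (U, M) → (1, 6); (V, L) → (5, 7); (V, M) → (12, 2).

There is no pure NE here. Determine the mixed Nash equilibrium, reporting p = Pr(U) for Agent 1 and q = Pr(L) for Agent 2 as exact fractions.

In a mixed NE each player is indifferent between their pure strategies, so the opponent's mix sets the indifference.
Agent 2 indifferent between L and M: p·3 + (1−p)·7 = p·6 + (1−p)·2 ⟹ 7 + (-4)p = 2 + 4p ⟹ p = 5/8.
Agent 1 indifferent between U and V: q·9 + (1−q)·1 = q·5 + (1−q)·12 ⟹ 1 + 8q = 12 + (-7)q ⟹ q = 11/15.

p = 5/8, q = 11/15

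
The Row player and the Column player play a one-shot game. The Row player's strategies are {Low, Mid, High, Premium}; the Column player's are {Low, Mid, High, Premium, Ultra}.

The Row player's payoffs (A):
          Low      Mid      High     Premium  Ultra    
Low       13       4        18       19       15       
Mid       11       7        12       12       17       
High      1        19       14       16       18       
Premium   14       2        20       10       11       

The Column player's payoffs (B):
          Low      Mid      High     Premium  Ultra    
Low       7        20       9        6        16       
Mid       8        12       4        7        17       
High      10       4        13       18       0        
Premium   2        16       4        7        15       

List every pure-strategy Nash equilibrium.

Find each player's best response to every opponent strategy; NE are the intersections.
The Row player's best responses — vs Low: Premium (payoff 14); vs Mid: High (payoff 19); vs High: Premium (payoff 20); vs Premium: Low (payoff 19); vs Ultra: High (payoff 18).
The Column player's best responses — vs Low: Mid (payoff 20); vs Mid: Ultra (payoff 17); vs High: Premium (payoff 18); vs Premium: Mid (payoff 16).
No cell has both players best-responding. For instance, the Row player's best reply to Mid is High, but against High the Column player prefers Premium over Mid.

There is no pure-strategy Nash equilibrium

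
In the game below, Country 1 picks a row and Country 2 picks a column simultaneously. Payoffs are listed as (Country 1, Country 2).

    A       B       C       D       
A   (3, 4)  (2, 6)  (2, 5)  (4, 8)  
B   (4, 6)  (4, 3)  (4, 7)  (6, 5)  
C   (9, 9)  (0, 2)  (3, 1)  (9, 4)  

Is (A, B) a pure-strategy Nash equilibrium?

No

Holding Country 2 at B: Country 1 gets 2 from A but could get 4 by switching to B. Country 1 has a profitable deviation.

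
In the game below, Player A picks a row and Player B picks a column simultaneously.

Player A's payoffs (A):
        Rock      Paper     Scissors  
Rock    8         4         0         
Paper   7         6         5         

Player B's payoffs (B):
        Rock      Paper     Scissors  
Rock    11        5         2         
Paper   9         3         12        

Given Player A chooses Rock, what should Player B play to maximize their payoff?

With Player A fixed at Rock, Player B's payoffs are: Rock → 11, Paper → 5, Scissors → 2.
The maximum is 11, achieved by Rock.

Rock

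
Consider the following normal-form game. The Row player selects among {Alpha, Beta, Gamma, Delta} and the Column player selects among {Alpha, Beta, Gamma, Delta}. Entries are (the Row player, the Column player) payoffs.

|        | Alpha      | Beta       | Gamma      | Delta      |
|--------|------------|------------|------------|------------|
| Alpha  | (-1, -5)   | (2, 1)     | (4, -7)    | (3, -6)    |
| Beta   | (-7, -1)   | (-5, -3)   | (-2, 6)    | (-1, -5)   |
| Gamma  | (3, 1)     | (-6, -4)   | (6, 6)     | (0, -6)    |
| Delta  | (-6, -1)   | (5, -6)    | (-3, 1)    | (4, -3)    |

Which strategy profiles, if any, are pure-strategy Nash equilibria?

(Gamma, Gamma)

A profile is a Nash equilibrium when each player is best-responding to the other.
The Row player's best responses — vs Alpha: Gamma (payoff 3); vs Beta: Delta (payoff 5); vs Gamma: Gamma (payoff 6); vs Delta: Delta (payoff 4).
The Column player's best responses — vs Alpha: Beta (payoff 1); vs Beta: Gamma (payoff 6); vs Gamma: Gamma (payoff 6); vs Delta: Gamma (payoff 1).
The only mutual best response is (Gamma, Gamma); neither player gains by switching there.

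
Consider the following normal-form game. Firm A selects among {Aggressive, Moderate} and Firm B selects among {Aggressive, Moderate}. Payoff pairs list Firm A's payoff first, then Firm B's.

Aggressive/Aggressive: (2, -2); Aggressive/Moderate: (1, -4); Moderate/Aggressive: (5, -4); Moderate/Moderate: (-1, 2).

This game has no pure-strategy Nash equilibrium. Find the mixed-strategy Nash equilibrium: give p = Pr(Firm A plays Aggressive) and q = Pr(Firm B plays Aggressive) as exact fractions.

p = 3/4, q = 2/5

In a mixed NE each player is indifferent between their pure strategies, so the opponent's mix sets the indifference.
Firm B indifferent between Aggressive and Moderate: p·(-2) + (1−p)·(-4) = p·(-4) + (1−p)·2 ⟹ (-4) + 2p = 2 + (-6)p ⟹ p = 3/4.
Firm A indifferent between Aggressive and Moderate: q·2 + (1−q)·1 = q·5 + (1−q)·(-1) ⟹ 1 + 1q = (-1) + 6q ⟹ q = 2/5.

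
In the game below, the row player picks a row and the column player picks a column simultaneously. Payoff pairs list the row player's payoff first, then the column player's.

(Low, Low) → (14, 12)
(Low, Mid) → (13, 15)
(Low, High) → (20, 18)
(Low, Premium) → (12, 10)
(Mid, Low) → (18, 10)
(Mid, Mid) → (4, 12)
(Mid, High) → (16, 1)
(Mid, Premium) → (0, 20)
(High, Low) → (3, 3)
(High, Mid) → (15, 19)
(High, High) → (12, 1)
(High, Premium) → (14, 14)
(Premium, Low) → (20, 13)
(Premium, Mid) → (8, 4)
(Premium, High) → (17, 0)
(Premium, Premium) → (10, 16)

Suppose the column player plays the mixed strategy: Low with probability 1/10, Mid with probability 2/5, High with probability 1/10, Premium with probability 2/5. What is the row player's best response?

The row player's best reply maximizes expected payoff against the mix.
Low: (1/10)·14 + (2/5)·13 + (1/10)·20 + (2/5)·12 = 67/5
Mid: (1/10)·18 + (2/5)·4 + (1/10)·16 + (2/5)·0 = 5
High: (1/10)·3 + (2/5)·15 + (1/10)·12 + (2/5)·14 = 131/10
Premium: (1/10)·20 + (2/5)·8 + (1/10)·17 + (2/5)·10 = 109/10
Highest expected payoff is 67/5, from Low.

Low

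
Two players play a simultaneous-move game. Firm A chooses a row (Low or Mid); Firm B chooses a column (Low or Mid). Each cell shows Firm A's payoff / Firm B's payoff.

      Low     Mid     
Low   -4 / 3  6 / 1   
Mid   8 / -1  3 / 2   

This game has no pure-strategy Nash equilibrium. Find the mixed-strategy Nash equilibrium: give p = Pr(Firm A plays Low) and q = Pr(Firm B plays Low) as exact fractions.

Each player's mixing probability is pinned down by making the *other* player indifferent.
Firm B indifferent between Low and Mid: p·3 + (1−p)·(-1) = p·1 + (1−p)·2 ⟹ (-1) + 4p = 2 + (-1)p ⟹ p = 3/5.
Firm A indifferent between Low and Mid: q·(-4) + (1−q)·6 = q·8 + (1−q)·3 ⟹ 6 + (-10)q = 3 + 5q ⟹ q = 1/5.

p = 3/5, q = 1/5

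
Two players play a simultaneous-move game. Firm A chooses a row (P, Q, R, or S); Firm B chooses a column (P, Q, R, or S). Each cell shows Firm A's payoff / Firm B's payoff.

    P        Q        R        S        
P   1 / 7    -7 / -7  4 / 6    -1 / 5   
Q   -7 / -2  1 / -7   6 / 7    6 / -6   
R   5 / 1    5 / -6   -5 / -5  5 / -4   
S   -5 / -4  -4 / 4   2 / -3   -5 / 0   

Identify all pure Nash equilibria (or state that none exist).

A profile is a Nash equilibrium when each player is best-responding to the other.
Firm A's best responses — vs P: R (payoff 5); vs Q: R (payoff 5); vs R: Q (payoff 6); vs S: Q (payoff 6).
Firm B's best responses — vs P: P (payoff 7); vs Q: R (payoff 7); vs R: P (payoff 1); vs S: Q (payoff 4).
Mutual best responses occur at (Q, R) and (R, P); at each, neither player gains by switching.

(Q, R) and (R, P)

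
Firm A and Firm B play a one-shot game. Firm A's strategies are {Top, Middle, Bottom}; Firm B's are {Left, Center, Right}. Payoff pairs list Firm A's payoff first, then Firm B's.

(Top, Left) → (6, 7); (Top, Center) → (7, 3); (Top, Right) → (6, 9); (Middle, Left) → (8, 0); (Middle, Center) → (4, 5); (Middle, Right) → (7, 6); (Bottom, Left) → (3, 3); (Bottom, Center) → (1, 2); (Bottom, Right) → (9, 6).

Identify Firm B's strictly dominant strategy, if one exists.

Right

Check whether one of Firm B's strategies beats all alternatives regardless of what the opponent does.
Right strictly dominates: vs Top: 9 > each of {7, 3}; vs Middle: 6 > each of {0, 5}; vs Bottom: 6 > each of {3, 2}.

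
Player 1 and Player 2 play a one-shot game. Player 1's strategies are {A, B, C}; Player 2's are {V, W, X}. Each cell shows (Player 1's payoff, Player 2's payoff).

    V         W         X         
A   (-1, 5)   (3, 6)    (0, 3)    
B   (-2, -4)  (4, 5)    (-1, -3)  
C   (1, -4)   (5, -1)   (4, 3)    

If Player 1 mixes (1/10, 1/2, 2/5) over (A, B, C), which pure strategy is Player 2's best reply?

Compute Player 2's expected payoff from each pure strategy against the given mix.
V: (1/10)·5 + (1/2)·(-4) + (2/5)·(-4) = -31/10
W: (1/10)·6 + (1/2)·5 + (2/5)·(-1) = 27/10
X: (1/10)·3 + (1/2)·(-3) + (2/5)·3 = 0
Highest expected payoff is 27/10, from W.

W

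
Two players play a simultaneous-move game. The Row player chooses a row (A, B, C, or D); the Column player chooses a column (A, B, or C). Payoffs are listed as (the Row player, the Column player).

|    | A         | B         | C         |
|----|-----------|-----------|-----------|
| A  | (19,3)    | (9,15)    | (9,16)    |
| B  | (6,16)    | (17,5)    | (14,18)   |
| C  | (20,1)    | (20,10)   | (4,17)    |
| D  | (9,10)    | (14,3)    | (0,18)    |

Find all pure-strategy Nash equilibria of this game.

A profile is a Nash equilibrium when each player is best-responding to the other.
The Row player's best responses — vs A: C (payoff 20); vs B: C (payoff 20); vs C: B (payoff 14).
The Column player's best responses — vs A: C (payoff 16); vs B: C (payoff 18); vs C: C (payoff 17); vs D: C (payoff 18).
The only mutual best response is (B, C); neither player gains by switching there.

(B, C)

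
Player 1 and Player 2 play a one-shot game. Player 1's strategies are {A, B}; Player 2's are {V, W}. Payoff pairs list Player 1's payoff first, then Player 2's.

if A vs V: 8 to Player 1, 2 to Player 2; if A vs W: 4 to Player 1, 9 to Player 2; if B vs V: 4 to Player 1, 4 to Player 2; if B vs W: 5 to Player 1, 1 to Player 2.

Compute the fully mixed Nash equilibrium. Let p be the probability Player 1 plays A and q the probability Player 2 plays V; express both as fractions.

In a mixed NE each player is indifferent between their pure strategies, so the opponent's mix sets the indifference.
Player 2 indifferent between V and W: p·2 + (1−p)·4 = p·9 + (1−p)·1 ⟹ 4 + (-2)p = 1 + 8p ⟹ p = 3/10.
Player 1 indifferent between A and B: q·8 + (1−q)·4 = q·4 + (1−q)·5 ⟹ 4 + 4q = 5 + (-1)q ⟹ q = 1/5.

p = 3/10, q = 1/5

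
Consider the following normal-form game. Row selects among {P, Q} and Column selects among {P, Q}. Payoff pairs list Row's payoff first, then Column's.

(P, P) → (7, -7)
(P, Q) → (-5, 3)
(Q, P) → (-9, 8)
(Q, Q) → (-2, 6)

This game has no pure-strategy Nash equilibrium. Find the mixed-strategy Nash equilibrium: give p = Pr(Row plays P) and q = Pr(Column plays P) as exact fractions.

p = 1/6, q = 3/19

In a mixed NE each player is indifferent between their pure strategies, so the opponent's mix sets the indifference.
Column indifferent between P and Q: p·(-7) + (1−p)·8 = p·3 + (1−p)·6 ⟹ 8 + (-15)p = 6 + (-3)p ⟹ p = 1/6.
Row indifferent between P and Q: q·7 + (1−q)·(-5) = q·(-9) + (1−q)·(-2) ⟹ (-5) + 12q = (-2) + (-7)q ⟹ q = 3/19.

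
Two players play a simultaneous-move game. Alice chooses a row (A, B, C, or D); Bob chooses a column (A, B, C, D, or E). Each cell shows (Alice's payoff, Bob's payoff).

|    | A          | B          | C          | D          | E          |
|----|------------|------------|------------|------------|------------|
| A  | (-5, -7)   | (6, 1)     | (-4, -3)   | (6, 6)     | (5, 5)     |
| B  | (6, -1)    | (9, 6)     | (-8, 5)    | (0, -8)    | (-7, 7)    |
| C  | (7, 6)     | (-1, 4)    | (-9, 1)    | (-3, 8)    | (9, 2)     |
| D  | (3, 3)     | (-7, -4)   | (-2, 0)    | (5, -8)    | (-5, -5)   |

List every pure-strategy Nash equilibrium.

(A, D)

A profile is a Nash equilibrium when each player is best-responding to the other.
Alice's best responses — vs A: C (payoff 7); vs B: B (payoff 9); vs C: D (payoff -2); vs D: A (payoff 6); vs E: C (payoff 9).
Bob's best responses — vs A: D (payoff 6); vs B: E (payoff 7); vs C: D (payoff 8); vs D: A (payoff 3).
The only mutual best response is (A, D); neither player gains by switching there.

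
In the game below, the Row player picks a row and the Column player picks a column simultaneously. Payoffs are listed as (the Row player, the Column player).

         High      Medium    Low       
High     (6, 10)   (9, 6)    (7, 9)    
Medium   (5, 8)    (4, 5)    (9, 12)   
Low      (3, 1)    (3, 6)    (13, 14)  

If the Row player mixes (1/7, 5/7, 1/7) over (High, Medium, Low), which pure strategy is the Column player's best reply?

Low

Compute the Column player's expected payoff from each pure strategy against the given mix.
High: (1/7)·10 + (5/7)·8 + (1/7)·1 = 51/7
Medium: (1/7)·6 + (5/7)·5 + (1/7)·6 = 37/7
Low: (1/7)·9 + (5/7)·12 + (1/7)·14 = 83/7
Highest expected payoff is 83/7, from Low.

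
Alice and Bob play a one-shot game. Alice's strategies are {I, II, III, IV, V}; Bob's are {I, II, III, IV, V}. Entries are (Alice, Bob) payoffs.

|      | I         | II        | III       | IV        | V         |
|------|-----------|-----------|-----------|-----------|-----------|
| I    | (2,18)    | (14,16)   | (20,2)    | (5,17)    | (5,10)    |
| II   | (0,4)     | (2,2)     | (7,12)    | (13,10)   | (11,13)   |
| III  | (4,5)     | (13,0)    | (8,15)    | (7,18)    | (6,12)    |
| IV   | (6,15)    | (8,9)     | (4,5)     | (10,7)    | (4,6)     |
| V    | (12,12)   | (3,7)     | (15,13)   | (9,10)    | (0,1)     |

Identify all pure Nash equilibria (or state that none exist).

(II, V)

Check mutual best responses: a cell is a NE iff neither player can gain by unilaterally deviating.
Alice's best responses — vs I: V (payoff 12); vs II: I (payoff 14); vs III: I (payoff 20); vs IV: II (payoff 13); vs V: II (payoff 11).
Bob's best responses — vs I: I (payoff 18); vs II: V (payoff 13); vs III: IV (payoff 18); vs IV: I (payoff 15); vs V: III (payoff 13).
The only mutual best response is (II, V); neither player gains by switching there.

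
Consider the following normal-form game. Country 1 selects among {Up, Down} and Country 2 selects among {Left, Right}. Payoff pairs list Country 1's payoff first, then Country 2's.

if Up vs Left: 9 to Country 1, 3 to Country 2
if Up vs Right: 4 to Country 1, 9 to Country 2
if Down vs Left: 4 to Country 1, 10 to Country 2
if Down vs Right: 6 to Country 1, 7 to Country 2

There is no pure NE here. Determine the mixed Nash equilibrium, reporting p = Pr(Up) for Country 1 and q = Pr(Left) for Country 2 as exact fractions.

p = 1/3, q = 2/7

Each player's mixing probability is pinned down by making the *other* player indifferent.
Country 2 indifferent between Left and Right: p·3 + (1−p)·10 = p·9 + (1−p)·7 ⟹ 10 + (-7)p = 7 + 2p ⟹ p = 1/3.
Country 1 indifferent between Up and Down: q·9 + (1−q)·4 = q·4 + (1−q)·6 ⟹ 4 + 5q = 6 + (-2)q ⟹ q = 2/7.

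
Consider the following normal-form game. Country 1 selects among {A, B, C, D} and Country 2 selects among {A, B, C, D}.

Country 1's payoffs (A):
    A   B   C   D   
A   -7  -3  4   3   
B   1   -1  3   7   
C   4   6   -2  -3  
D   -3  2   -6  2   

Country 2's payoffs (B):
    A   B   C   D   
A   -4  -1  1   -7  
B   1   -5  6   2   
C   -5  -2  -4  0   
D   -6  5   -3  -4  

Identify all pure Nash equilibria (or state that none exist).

(A, C)

Find each player's best response to every opponent strategy; NE are the intersections.
Country 1's best responses — vs A: C (payoff 4); vs B: C (payoff 6); vs C: A (payoff 4); vs D: B (payoff 7).
Country 2's best responses — vs A: C (payoff 1); vs B: C (payoff 6); vs C: D (payoff 0); vs D: B (payoff 5).
The only mutual best response is (A, C); neither player gains by switching there.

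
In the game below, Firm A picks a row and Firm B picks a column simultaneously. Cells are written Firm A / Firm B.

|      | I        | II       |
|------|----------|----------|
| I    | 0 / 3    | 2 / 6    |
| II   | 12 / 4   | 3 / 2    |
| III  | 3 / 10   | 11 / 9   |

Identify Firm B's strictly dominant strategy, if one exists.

None

A strategy is strictly dominant if it gives Firm B a strictly higher payoff than every other strategy, against every choice by the opponent.
I is not dominant: against I, II gives 6 > 3.
II is not dominant: against II, I gives 4 > 2.
No single strategy is best against every opponent action.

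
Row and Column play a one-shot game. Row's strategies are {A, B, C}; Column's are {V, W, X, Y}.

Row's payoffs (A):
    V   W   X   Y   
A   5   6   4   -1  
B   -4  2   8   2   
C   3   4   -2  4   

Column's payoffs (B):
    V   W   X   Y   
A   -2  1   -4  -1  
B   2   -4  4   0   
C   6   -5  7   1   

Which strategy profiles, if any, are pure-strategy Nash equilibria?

A profile is a Nash equilibrium when each player is best-responding to the other.
Row's best responses — vs V: A (payoff 5); vs W: A (payoff 6); vs X: B (payoff 8); vs Y: C (payoff 4).
Column's best responses — vs A: W (payoff 1); vs B: X (payoff 4); vs C: X (payoff 7).
Mutual best responses occur at (A, W) and (B, X); at each, neither player gains by switching.

(A, W) and (B, X)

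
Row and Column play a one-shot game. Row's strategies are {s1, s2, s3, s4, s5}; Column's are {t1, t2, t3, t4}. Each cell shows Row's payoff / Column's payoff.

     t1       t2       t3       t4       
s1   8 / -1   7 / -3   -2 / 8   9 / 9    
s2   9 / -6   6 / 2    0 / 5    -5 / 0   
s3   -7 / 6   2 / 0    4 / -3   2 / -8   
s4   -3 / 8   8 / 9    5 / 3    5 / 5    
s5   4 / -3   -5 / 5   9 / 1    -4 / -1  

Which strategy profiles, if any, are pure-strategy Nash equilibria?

(s1, t4) and (s4, t2)

Find each player's best response to every opponent strategy; NE are the intersections.
Row's best responses — vs t1: s2 (payoff 9); vs t2: s4 (payoff 8); vs t3: s5 (payoff 9); vs t4: s1 (payoff 9).
Column's best responses — vs s1: t4 (payoff 9); vs s2: t3 (payoff 5); vs s3: t1 (payoff 6); vs s4: t2 (payoff 9); vs s5: t2 (payoff 5).
Mutual best responses occur at (s1, t4) and (s4, t2); at each, neither player gains by switching.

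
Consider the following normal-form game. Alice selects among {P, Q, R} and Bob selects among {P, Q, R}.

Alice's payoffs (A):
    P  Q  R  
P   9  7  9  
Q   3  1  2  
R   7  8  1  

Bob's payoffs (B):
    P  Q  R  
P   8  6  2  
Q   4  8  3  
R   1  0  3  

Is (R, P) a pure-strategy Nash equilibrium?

No

Holding Bob at P: Alice gets 7 from R but could get 9 by switching to P. Alice has a profitable deviation.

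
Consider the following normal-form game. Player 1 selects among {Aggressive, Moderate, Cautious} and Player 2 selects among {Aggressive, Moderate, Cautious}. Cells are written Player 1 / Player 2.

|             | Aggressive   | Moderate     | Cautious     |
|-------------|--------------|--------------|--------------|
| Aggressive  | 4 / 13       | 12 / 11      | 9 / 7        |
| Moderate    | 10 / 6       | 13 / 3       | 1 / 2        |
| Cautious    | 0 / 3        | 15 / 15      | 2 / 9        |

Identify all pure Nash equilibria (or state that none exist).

(Moderate, Aggressive) and (Cautious, Moderate)

A profile is a Nash equilibrium when each player is best-responding to the other.
Player 1's best responses — vs Aggressive: Moderate (payoff 10); vs Moderate: Cautious (payoff 15); vs Cautious: Aggressive (payoff 9).
Player 2's best responses — vs Aggressive: Aggressive (payoff 13); vs Moderate: Aggressive (payoff 6); vs Cautious: Moderate (payoff 15).
Mutual best responses occur at (Moderate, Aggressive) and (Cautious, Moderate); at each, neither player gains by switching.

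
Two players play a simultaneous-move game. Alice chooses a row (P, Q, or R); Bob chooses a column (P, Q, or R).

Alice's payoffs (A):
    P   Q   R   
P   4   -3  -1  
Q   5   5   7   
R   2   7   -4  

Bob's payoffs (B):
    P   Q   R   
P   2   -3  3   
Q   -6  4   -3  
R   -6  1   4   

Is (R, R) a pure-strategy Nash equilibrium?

Holding Bob at R: Alice gets -4 from R but could get 7 by switching to Q. Alice has a profitable deviation.

No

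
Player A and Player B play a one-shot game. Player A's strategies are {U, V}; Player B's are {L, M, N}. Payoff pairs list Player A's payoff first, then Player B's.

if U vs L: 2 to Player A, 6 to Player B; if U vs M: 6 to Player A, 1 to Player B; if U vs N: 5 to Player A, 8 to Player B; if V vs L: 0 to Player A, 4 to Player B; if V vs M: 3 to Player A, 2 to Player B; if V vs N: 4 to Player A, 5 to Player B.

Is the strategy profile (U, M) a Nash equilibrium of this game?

No

Holding Player B at M: Player A gets 6 from U, versus 3 from V. No profitable deviation for Player A.
Holding Player A at U: Player B gets 1 from M but could get 8 by switching to N. Player B has a profitable deviation.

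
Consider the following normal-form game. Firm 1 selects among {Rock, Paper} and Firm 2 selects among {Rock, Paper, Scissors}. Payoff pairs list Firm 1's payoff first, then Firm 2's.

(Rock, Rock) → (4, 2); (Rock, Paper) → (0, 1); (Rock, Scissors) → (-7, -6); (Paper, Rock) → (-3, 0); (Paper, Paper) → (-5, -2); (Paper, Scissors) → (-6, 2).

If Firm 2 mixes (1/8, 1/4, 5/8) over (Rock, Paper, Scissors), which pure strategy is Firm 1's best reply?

Compute Firm 1's expected payoff from each pure strategy against the given mix.
Rock: (1/8)·4 + (1/4)·0 + (5/8)·(-7) = -31/8
Paper: (1/8)·(-3) + (1/4)·(-5) + (5/8)·(-6) = -43/8
Highest expected payoff is -31/8, from Rock.

Rock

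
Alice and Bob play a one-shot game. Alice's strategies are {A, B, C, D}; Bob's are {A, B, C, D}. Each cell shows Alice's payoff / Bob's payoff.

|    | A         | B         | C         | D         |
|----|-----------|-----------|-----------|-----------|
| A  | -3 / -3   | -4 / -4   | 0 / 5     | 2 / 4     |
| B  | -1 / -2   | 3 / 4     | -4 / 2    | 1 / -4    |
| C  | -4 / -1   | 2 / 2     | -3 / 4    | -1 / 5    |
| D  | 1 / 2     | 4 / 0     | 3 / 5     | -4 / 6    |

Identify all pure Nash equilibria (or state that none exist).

There is no pure-strategy Nash equilibrium

Check mutual best responses: a cell is a NE iff neither player can gain by unilaterally deviating.
Alice's best responses — vs A: D (payoff 1); vs B: D (payoff 4); vs C: D (payoff 3); vs D: A (payoff 2).
Bob's best responses — vs A: C (payoff 5); vs B: B (payoff 4); vs C: D (payoff 5); vs D: D (payoff 6).
No cell has both players best-responding. For instance, Alice's best reply to A is D, but against D Bob prefers D over A.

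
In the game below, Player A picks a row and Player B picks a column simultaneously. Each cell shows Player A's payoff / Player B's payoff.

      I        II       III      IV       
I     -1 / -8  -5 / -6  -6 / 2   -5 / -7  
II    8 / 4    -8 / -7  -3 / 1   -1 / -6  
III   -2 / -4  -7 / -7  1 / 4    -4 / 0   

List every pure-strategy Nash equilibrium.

(II, I) and (III, III)

Find each player's best response to every opponent strategy; NE are the intersections.
Player A's best responses — vs I: II (payoff 8); vs II: I (payoff -5); vs III: III (payoff 1); vs IV: II (payoff -1).
Player B's best responses — vs I: III (payoff 2); vs II: I (payoff 4); vs III: III (payoff 4).
Mutual best responses occur at (II, I) and (III, III); at each, neither player gains by switching.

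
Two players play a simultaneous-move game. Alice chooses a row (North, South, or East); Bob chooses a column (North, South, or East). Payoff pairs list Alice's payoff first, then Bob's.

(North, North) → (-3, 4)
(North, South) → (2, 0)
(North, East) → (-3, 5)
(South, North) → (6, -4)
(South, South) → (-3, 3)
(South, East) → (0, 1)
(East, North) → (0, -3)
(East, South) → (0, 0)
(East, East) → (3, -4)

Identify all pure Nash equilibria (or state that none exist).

None

Find each player's best response to every opponent strategy; NE are the intersections.
Alice's best responses — vs North: South (payoff 6); vs South: North (payoff 2); vs East: East (payoff 3).
Bob's best responses — vs North: East (payoff 5); vs South: South (payoff 3); vs East: South (payoff 0).
No cell has both players best-responding. For instance, Alice's best reply to North is South, but against South Bob prefers South over North.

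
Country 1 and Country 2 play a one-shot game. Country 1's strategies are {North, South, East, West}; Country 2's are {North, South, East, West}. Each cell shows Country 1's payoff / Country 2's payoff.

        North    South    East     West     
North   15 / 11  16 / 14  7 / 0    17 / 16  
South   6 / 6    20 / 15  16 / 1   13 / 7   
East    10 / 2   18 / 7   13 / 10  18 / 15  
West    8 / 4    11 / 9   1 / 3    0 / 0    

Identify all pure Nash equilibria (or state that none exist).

(South, South) and (East, West)

A profile is a Nash equilibrium when each player is best-responding to the other.
Country 1's best responses — vs North: North (payoff 15); vs South: South (payoff 20); vs East: South (payoff 16); vs West: East (payoff 18).
Country 2's best responses — vs North: West (payoff 16); vs South: South (payoff 15); vs East: West (payoff 15); vs West: South (payoff 9).
Mutual best responses occur at (South, South) and (East, West); at each, neither player gains by switching.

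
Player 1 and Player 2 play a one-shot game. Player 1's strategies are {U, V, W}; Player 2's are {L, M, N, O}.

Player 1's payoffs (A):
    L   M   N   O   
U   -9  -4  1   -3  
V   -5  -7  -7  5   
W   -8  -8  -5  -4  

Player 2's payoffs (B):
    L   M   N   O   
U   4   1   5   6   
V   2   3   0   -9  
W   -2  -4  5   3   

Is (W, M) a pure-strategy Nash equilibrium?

No

Holding Player 2 at M: Player 1 gets -8 from W but could get -4 by switching to U. Player 1 has a profitable deviation.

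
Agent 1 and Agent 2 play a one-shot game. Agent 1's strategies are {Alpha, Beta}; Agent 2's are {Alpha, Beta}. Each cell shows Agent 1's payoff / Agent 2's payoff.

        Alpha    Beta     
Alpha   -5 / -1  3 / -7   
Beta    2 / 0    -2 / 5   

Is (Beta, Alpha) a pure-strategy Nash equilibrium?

Holding Agent 2 at Alpha: Agent 1 gets 2 from Beta, versus -5 from Alpha. No profitable deviation for Agent 1.
Holding Agent 1 at Beta: Agent 2 gets 0 from Alpha but could get 5 by switching to Beta. Agent 2 has a profitable deviation.

No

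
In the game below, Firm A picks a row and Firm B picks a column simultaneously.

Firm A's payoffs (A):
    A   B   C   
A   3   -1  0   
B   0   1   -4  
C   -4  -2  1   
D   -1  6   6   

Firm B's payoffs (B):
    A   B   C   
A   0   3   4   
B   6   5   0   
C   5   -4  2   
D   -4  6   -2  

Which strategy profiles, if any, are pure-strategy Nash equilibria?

A profile is a Nash equilibrium when each player is best-responding to the other.
Firm A's best responses — vs A: A (payoff 3); vs B: D (payoff 6); vs C: D (payoff 6).
Firm B's best responses — vs A: C (payoff 4); vs B: A (payoff 6); vs C: A (payoff 5); vs D: B (payoff 6).
The only mutual best response is (D, B); neither player gains by switching there.

(D, B)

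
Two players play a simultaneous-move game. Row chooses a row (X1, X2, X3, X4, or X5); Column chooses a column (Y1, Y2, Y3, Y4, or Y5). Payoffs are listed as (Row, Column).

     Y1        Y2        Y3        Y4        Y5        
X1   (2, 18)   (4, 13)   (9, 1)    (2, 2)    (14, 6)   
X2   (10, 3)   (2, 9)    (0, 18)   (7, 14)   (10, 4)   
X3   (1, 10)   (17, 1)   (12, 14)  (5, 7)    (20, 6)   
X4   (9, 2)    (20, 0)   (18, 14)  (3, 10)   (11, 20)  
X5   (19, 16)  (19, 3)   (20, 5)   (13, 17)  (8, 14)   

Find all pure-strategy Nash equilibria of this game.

Find each player's best response to every opponent strategy; NE are the intersections.
Row's best responses — vs Y1: X5 (payoff 19); vs Y2: X4 (payoff 20); vs Y3: X5 (payoff 20); vs Y4: X5 (payoff 13); vs Y5: X3 (payoff 20).
Column's best responses — vs X1: Y1 (payoff 18); vs X2: Y3 (payoff 18); vs X3: Y3 (payoff 14); vs X4: Y5 (payoff 20); vs X5: Y4 (payoff 17).
The only mutual best response is (X5, Y4); neither player gains by switching there.

(X5, Y4)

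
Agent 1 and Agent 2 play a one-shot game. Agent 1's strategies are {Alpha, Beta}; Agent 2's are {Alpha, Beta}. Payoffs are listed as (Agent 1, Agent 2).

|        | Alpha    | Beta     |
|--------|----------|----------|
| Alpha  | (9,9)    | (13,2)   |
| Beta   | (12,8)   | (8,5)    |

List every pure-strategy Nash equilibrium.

A profile is a Nash equilibrium when each player is best-responding to the other.
Agent 1's best responses — vs Alpha: Beta (payoff 12); vs Beta: Alpha (payoff 13).
Agent 2's best responses — vs Alpha: Alpha (payoff 9); vs Beta: Alpha (payoff 8).
The only mutual best response is (Beta, Alpha); neither player gains by switching there.

(Beta, Alpha)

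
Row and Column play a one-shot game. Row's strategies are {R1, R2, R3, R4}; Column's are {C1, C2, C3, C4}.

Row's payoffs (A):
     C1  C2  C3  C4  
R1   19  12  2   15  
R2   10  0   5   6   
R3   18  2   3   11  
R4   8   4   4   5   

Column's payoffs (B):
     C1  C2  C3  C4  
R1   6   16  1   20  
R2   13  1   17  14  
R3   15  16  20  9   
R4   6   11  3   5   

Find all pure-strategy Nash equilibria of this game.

A profile is a Nash equilibrium when each player is best-responding to the other.
Row's best responses — vs C1: R1 (payoff 19); vs C2: R1 (payoff 12); vs C3: R2 (payoff 5); vs C4: R1 (payoff 15).
Column's best responses — vs R1: C4 (payoff 20); vs R2: C3 (payoff 17); vs R3: C3 (payoff 20); vs R4: C2 (payoff 11).
Mutual best responses occur at (R1, C4) and (R2, C3); at each, neither player gains by switching.

(R1, C4) and (R2, C3)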